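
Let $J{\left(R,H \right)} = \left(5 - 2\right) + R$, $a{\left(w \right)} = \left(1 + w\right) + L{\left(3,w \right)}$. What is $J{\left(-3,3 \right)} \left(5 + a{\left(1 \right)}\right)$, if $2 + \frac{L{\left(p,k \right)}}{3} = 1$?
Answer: $0$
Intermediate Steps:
$L{\left(p,k \right)} = -3$ ($L{\left(p,k \right)} = -6 + 3 \cdot 1 = -6 + 3 = -3$)
$a{\left(w \right)} = -2 + w$ ($a{\left(w \right)} = \left(1 + w\right) - 3 = -2 + w$)
$J{\left(R,H \right)} = 3 + R$
$J{\left(-3,3 \right)} \left(5 + a{\left(1 \right)}\right) = \left(3 - 3\right) \left(5 + \left(-2 + 1\right)\right) = 0 \left(5 - 1\right) = 0 \cdot 4 = 0$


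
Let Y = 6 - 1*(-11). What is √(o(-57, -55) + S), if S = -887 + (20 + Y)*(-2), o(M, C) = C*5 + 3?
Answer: 3*I*√137 ≈ 35.114*I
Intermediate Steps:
Y = 17 (Y = 6 + 11 = 17)
o(M, C) = 3 + 5*C (o(M, C) = 5*C + 3 = 3 + 5*C)
S = -961 (S = -887 + (20 + 17)*(-2) = -887 + 37*(-2) = -887 - 74 = -961)
√(o(-57, -55) + S) = √((3 + 5*(-55)) - 961) = √((3 - 275) - 961) = √(-272 - 961) = √(-1233) = 3*I*√137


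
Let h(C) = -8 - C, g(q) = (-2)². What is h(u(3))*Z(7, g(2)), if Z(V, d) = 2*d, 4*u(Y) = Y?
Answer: -70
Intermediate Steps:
g(q) = 4
u(Y) = Y/4
h(u(3))*Z(7, g(2)) = (-8 - 3/4)*(2*4) = (-8 - 1*¾)*8 = (-8 - ¾)*8 = -35/4*8 = -70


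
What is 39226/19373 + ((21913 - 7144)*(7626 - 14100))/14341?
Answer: -1851777284672/277828193 ≈ -6665.2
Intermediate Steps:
39226/19373 + ((21913 - 7144)*(7626 - 14100))/14341 = 39226*(1/19373) + (14769*(-6474))*(1/14341) = 39226/19373 - 95614506*1/14341 = 39226/19373 - 95614506/14341 = -1851777284672/277828193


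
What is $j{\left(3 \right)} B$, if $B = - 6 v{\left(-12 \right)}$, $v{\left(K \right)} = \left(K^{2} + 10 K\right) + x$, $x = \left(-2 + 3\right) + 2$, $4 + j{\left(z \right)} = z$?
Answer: $162$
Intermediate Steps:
$j{\left(z \right)} = -4 + z$
$x = 3$ ($x = 1 + 2 = 3$)
$v{\left(K \right)} = 3 + K^{2} + 10 K$ ($v{\left(K \right)} = \left(K^{2} + 10 K\right) + 3 = 3 + K^{2} + 10 K$)
$B = -162$ ($B = - 6 \left(3 + \left(-12\right)^{2} + 10 \left(-12\right)\right) = - 6 \left(3 + 144 - 120\right) = \left(-6\right) 27 = -162$)
$j{\left(3 \right)} B = \left(-4 + 3\right) \left(-162\right) = \left(-1\right) \left(-162\right) = 162$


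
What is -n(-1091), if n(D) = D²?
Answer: -1190281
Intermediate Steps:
-n(-1091) = -1*(-1091)² = -1*1190281 = -1190281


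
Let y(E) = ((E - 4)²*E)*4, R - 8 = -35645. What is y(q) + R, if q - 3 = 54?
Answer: 604815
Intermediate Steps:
q = 57 (q = 3 + 54 = 57)
R = -35637 (R = 8 - 35645 = -35637)
y(E) = 4*E*(-4 + E)² (y(E) = ((-4 + E)²*E)*4 = (E*(-4 + E)²)*4 = 4*E*(-4 + E)²)
y(q) + R = 4*57*(-4 + 57)² - 35637 = 4*57*53² - 35637 = 4*57*2809 - 35637 = 640452 - 35637 = 604815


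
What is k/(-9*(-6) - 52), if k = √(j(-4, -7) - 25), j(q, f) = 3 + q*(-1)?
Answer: 3*I*√2/2 ≈ 2.1213*I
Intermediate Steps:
j(q, f) = 3 - q
k = 3*I*√2 (k = √((3 - 1*(-4)) - 25) = √((3 + 4) - 25) = √(7 - 25) = √(-18) = 3*I*√2 ≈ 4.2426*I)
k/(-9*(-6) - 52) = (3*I*√2)/(-9*(-6) - 52) = (3*I*√2)/(54 - 52) = (3*I*√2)/2 = 3*I*√2/2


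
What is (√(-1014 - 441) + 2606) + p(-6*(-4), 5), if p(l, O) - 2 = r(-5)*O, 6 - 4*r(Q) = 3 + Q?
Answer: 2618 + I*√1455 ≈ 2618.0 + 38.144*I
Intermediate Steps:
r(Q) = ¾ - Q/4 (r(Q) = 3/2 - (3 + Q)/4 = 3/2 + (-¾ - Q/4) = ¾ - Q/4)
p(l, O) = 2 + 2*O (p(l, O) = 2 + (¾ - ¼*(-5))*O = 2 + (¾ + 5/4)*O = 2 + 2*O)
(√(-1014 - 441) + 2606) + p(-6*(-4), 5) = (√(-1014 - 441) + 2606) + (2 + 2*5) = (√(-1455) + 2606) + (2 + 10) = (I*√1455 + 2606) + 12 = (2606 + I*√1455) + 12 = 2618 + I*√1455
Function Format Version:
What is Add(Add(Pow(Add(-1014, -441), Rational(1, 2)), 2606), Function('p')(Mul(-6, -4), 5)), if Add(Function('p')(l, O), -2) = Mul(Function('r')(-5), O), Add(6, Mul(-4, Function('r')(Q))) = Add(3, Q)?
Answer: Add(2618, Mul(I, Pow(1455, Rational(1, 2)))) ≈ Add(2618.0, Mul(38.144, I))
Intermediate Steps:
Function('r')(Q) = Add(Rational(3, 4), Mul(Rational(-1, 4), Q)) (Function('r')(Q) = Add(Rational(3, 2), Mul(Rational(-1, 4), Add(3, Q))) = Add(Rational(3, 2), Add(Rational(-3, 4), Mul(Rational(-1, 4), Q))) = Add(Rational(3, 4), Mul(Rational(-1, 4), Q)))
Function('p')(l, O) = Add(2, Mul(2, O)) (Function('p')(l, O) = Add(2, Mul(Add(Rational(3, 4), Mul(Rational(-1, 4), -5)), O)) = Add(2, Mul(Add(Rational(3, 4), Rational(5, 4)), O)) = Add(2, Mul(2, O)))
Add(Add(Pow(Add(-1014, -441), Rational(1, 2)), 2606), Function('p')(Mul(-6, -4), 5)) = Add(Add(Pow(Add(-1014, -441), Rational(1, 2)), 2606), Add(2, Mul(2, 5))) = Add(Add(Pow(-1455, Rational(1, 2)), 2606), Add(2, 10)) = Add(Add(Mul(I, Pow(1455, Rational(1, 2))), 2606), 12) = Add(Add(2606, Mul(I, Pow(1455, Rational(1, 2)))), 12) = Add(2618, Mul(I, Pow(1455, Rational(1, 2))))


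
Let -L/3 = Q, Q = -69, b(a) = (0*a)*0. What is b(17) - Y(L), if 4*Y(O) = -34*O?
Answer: 3519/2 ≈ 1759.5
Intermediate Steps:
b(a) = 0 (b(a) = 0*0 = 0)
L = 207 (L = -3*(-69) = 207)
Y(O) = -17*O/2 (Y(O) = (-34*O)/4 = -17*O/2)
b(17) - Y(L) = 0 - (-17)*207/2 = 0 - 1*(-3519/2) = 0 + 3519/2 = 3519/2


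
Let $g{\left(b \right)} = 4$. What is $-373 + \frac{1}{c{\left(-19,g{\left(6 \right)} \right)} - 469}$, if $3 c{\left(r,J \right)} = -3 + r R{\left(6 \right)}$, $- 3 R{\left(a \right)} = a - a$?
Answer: $- \frac{175311}{470} \approx -373.0$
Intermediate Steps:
$R{\left(a \right)} = 0$ ($R{\left(a \right)} = - \frac{a - a}{3} = \left(- \frac{1}{3}\right) 0 = 0$)
$c{\left(r,J \right)} = -1$ ($c{\left(r,J \right)} = \frac{-3 + r 0}{3} = \frac{-3 + 0}{3} = \frac{1}{3} \left(-3\right) = -1$)
$-373 + \frac{1}{c{\left(-19,g{\left(6 \right)} \right)} - 469} = -373 + \frac{1}{-1 - 469} = -373 + \frac{1}{-470} = -373 - \frac{1}{470} = - \frac{175311}{470}$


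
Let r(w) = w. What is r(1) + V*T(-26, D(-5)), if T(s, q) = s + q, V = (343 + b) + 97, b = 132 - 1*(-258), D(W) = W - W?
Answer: -21579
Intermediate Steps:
D(W) = 0
b = 390 (b = 132 + 258 = 390)
V = 830 (V = (343 + 390) + 97 = 733 + 97 = 830)
T(s, q) = q + s
r(1) + V*T(-26, D(-5)) = 1 + 830*(0 - 26) = 1 + 830*(-26) = 1 - 21580 = -21579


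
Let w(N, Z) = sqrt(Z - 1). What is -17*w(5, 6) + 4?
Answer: 4 - 17*sqrt(5) ≈ -34.013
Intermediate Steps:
w(N, Z) = sqrt(-1 + Z)
-17*w(5, 6) + 4 = -17*sqrt(-1 + 6) + 4 = -17*sqrt(5) + 4 = 4 - 17*sqrt(5)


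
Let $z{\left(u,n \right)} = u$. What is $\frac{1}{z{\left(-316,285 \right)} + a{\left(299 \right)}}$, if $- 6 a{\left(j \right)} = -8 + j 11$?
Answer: $- \frac{6}{5177} \approx -0.001159$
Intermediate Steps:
$a{\left(j \right)} = \frac{4}{3} - \frac{11 j}{6}$ ($a{\left(j \right)} = - \frac{-8 + j 11}{6} = - \frac{-8 + 11 j}{6} = \frac{4}{3} - \frac{11 j}{6}$)
$\frac{1}{z{\left(-316,285 \right)} + a{\left(299 \right)}} = \frac{1}{-316 + \left(\frac{4}{3} - \frac{3289}{6}\right)} = \frac{1}{-316 - \frac{3281}{6}} = \frac{1}{- \frac{5177}{6}} = - \frac{6}{5177}$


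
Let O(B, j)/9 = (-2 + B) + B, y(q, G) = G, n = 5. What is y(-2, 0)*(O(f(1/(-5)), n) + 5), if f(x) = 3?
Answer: 0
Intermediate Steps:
O(B, j) = -18 + 18*B (O(B, j) = 9*((-2 + B) + B) = 9*(-2 + 2*B) = -18 + 18*B)
y(-2, 0)*(O(f(1/(-5)), n) + 5) = 0*((-18 + 18*3) + 5) = 0*((-18 + 54) + 5) = 0*(36 + 5) = 0*41 = 0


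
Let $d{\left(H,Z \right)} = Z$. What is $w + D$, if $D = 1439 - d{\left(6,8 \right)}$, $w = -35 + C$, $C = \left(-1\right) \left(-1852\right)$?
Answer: $3248$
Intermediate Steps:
$C = 1852$
$w = 1817$ ($w = -35 + 1852 = 1817$)
$D = 1431$ ($D = 1439 - 8 = 1431$)
$w + D = 1817 + 1431 = 3248$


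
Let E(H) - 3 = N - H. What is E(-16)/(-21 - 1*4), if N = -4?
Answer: -3/5 ≈ -0.60000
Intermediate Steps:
E(H) = -1 - H (E(H) = 3 + (-4 - H) = -1 - H)
E(-16)/(-21 - 1*4) = (-1 - 1*(-16))/(-21 - 1*4) = (-1 + 16)/(-21 - 4) = 15/(-25) = 15*(-1/25) = -3/5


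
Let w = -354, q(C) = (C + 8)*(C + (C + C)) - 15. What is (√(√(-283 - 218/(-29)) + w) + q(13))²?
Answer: (23316 + √29*√(-10266 + I*√231681))²/841 ≈ 6.4677e+5 + 30279.0*I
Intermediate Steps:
q(C) = -15 + 3*C*(8 + C) (q(C) = (8 + C)*(C + 2*C) - 15 = (8 + C)*(3*C) - 15 = 3*C*(8 + C) - 15 = -15 + 3*C*(8 + C))
(√(√(-283 - 218/(-29)) + w) + q(13))² = (√(√(-283 - 218/(-29)) - 354) + (-15 + 3*13² + 24*13))² = (√(√(-283 - 218*(-1/29)) - 354) + (-15 + 3*169 + 312))² = (√(√(-283 + 218/29) - 354) + (-15 + 507 + 312))² = (√(√(-7989/29) - 354) + 804)² = (√(I*√231681/29 - 354) + 804)² = (√(-354 + I*√231681/29) + 804)² = (804 + √(-354 + I*√231681/29))²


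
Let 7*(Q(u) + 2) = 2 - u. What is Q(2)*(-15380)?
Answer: 30760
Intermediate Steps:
Q(u) = -12/7 - u/7 (Q(u) = -2 + (2 - u)/7 = -2 + (2/7 - u/7) = -12/7 - u/7)
Q(2)*(-15380) = (-12/7 - ⅐*2)*(-15380) = (-12/7 - 2/7)*(-15380) = -2*(-15380) = 30760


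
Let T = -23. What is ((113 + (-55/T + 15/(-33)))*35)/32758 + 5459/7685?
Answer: 1001216647/1201727230 ≈ 0.83315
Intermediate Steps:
((113 + (-55/T + 15/(-33)))*35)/32758 + 5459/7685 = ((113 + (-55/(-23) + 15/(-33)))*35)/32758 + 5459/7685 = ((113 + (-55*(-1/23) + 15*(-1/33)))*35)*(1/32758) + 5459*(1/7685) = ((113 + (55/23 - 5/11))*35)*(1/32758) + 103/145 = ((113 + 490/253)*35)*(1/32758) + 103/145 = ((29079/253)*35)*(1/32758) + 103/145 = (1017765/253)*(1/32758) + 103/145 = 1017765/8287774 + 103/145 = 1001216647/1201727230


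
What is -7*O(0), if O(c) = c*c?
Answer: 0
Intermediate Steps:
O(c) = c²
-7*O(0) = -7*0² = -7*0 = 0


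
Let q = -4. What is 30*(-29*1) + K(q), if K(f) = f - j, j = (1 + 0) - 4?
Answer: -871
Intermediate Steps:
j = -3 (j = 1 - 4 = -3)
K(f) = 3 + f (K(f) = f - 1*(-3) = f + 3 = 3 + f)
30*(-29*1) + K(q) = 30*(-29*1) + (3 - 4) = 30*(-29) - 1 = -870 - 1 = -871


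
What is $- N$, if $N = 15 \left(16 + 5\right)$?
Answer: $-315$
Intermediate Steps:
$N = 315$ ($N = 15 \cdot 21 = 315$)
$- N = \left(-1\right) 315 = -315$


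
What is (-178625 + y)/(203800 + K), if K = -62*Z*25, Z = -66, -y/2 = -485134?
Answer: 791643/306100 ≈ 2.5862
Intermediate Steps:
y = 970268 (y = -2*(-485134) = 970268)
K = 102300 (K = -62*(-66)*25 = 4092*25 = 102300)
(-178625 + y)/(203800 + K) = (-178625 + 970268)/(203800 + 102300) = 791643/306100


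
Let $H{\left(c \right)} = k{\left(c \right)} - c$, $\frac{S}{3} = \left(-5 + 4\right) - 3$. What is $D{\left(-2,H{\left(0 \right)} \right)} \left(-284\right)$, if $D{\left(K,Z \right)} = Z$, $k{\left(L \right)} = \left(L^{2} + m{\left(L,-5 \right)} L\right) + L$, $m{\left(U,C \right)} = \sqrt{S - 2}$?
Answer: $0$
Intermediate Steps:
$S = -12$ ($S = 3 \left(\left(-5 + 4\right) - 3\right) = 3 \left(-1 - 3\right) = 3 \left(-4\right) = -12$)
$m{\left(U,C \right)} = i \sqrt{14}$ ($m{\left(U,C \right)} = \sqrt{-12 - 2} = \sqrt{-14} = i \sqrt{14}$)
$k{\left(L \right)} = L + L^{2} + i L \sqrt{14}$ ($k{\left(L \right)} = \left(L^{2} + i \sqrt{14} L\right) + L = \left(L^{2} + i L \sqrt{14}\right) + L = L + L^{2} + i L \sqrt{14}$)
$H{\left(c \right)} = - c + c \left(1 + c + i \sqrt{14}\right)$ ($H{\left(c \right)} = c \left(1 + c + i \sqrt{14}\right) - c = - c + c \left(1 + c + i \sqrt{14}\right)$)
$D{\left(-2,H{\left(0 \right)} \right)} \left(-284\right) = 0 \left(0 + i \sqrt{14}\right) \left(-284\right) = 0 i \sqrt{14} \left(-284\right) = 0 \left(-284\right) = 0$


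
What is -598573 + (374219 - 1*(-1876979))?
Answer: 1652625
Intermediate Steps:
-598573 + (374219 - 1*(-1876979)) = -598573 + (374219 + 1876979) = -598573 + 2251198 = 1652625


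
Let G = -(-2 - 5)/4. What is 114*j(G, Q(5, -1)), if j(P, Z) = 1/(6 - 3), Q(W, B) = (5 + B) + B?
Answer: 38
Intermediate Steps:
Q(W, B) = 5 + 2*B
G = 7/4 (G = -1*(-7)*(1/4) = 7*(1/4) = 7/4 ≈ 1.7500)
j(P, Z) = 1/3
114*j(G, Q(5, -1)) = 114*(1/3) = 38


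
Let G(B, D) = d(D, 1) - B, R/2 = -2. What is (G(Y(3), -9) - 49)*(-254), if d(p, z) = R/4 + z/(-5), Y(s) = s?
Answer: 67564/5 ≈ 13513.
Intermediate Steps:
R = -4 (R = 2*(-2) = -4)
d(p, z) = -1 - z/5 (d(p, z) = -4/4 + z/(-5) = -4*1/4 + z*(-1/5) = -1 - z/5)
G(B, D) = -6/5 - B (G(B, D) = (-1 - 1/5*1) - B = (-1 - 1/5) - B = -6/5 - B)
(G(Y(3), -9) - 49)*(-254) = ((-6/5 - 1*3) - 49)*(-254) = ((-6/5 - 3) - 49)*(-254) = (-21/5 - 49)*(-254) = -266/5*(-254) = 67564/5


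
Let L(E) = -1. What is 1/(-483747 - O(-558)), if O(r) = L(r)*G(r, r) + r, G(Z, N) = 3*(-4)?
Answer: -1/483201 ≈ -2.0695e-6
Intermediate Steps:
G(Z, N) = -12
O(r) = 12 + r (O(r) = -1*(-12) + r = 12 + r)
1/(-483747 - O(-558)) = 1/(-483747 - (12 - 558)) = 1/(-483747 - 1*(-546)) = 1/(-483747 + 546) = 1/(-483201) = -1/483201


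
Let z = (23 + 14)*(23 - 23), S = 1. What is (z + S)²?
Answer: 1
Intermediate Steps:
z = 0 (z = 37*0 = 0)
(z + S)² = (0 + 1)² = 1² = 1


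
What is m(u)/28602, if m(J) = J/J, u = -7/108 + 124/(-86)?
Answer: 1/28602 ≈ 3.4963e-5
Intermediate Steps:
u = -6997/4644 (u = -7*1/108 + 124*(-1/86) = -7/108 - 62/43 = -6997/4644 ≈ -1.5067)
m(J) = 1
m(u)/28602 = 1/28602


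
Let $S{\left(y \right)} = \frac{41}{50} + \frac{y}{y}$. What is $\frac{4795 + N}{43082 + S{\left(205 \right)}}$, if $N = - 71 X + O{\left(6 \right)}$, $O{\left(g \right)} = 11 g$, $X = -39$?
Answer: $\frac{381500}{2154191} \approx 0.1771$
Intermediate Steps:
$S{\left(y \right)} = \frac{91}{50}$ ($S{\left(y \right)} = 41 \cdot \frac{1}{50} + 1 = \frac{41}{50} + 1 = \frac{91}{50}$)
$N = 2835$ ($N = \left(-71\right) \left(-39\right) + 11 \cdot 6 = 2769 + 66 = 2835$)
$\frac{4795 + N}{43082 + S{\left(205 \right)}} = \frac{4795 + 2835}{43082 + \frac{91}{50}} = \frac{7630}{\frac{2154191}{50}} = 7630 \cdot \frac{50}{2154191} = \frac{381500}{2154191}$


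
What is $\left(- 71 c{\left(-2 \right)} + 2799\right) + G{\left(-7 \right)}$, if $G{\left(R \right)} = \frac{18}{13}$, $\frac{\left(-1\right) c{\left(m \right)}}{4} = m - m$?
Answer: $\frac{36405}{13} \approx 2800.4$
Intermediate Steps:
$c{\left(m \right)} = 0$ ($c{\left(m \right)} = - 4 \left(m - m\right) = \left(-4\right) 0 = 0$)
$G{\left(R \right)} = \frac{18}{13}$ ($G{\left(R \right)} = 18 \cdot \frac{1}{13} = \frac{18}{13}$)
$\left(- 71 c{\left(-2 \right)} + 2799\right) + G{\left(-7 \right)} = \left(\left(-71\right) 0 + 2799\right) + \frac{18}{13} = \left(0 + 2799\right) + \frac{18}{13} = 2799 + \frac{18}{13} = \frac{36405}{13}$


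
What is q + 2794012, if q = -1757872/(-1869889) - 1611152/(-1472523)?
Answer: 7693190683128990548/2753454559947 ≈ 2.7940e+6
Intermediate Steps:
q = 5601182353184/2753454559947 (q = -1757872*(-1/1869889) - 1611152*(-1/1472523) = 1757872/1869889 + 1611152/1472523 = 5601182353184/2753454559947 ≈ 2.0342)
q + 2794012 = 5601182353184/2753454559947 + 2794012 = 7693190683128990548/2753454559947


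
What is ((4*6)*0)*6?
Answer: 0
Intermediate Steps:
((4*6)*0)*6 = (24*0)*6 = 0*6 = 0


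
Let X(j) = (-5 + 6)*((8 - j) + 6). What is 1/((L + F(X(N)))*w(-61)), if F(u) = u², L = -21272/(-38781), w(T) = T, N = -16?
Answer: -38781/2130374492 ≈ -1.8204e-5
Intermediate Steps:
L = 21272/38781 (L = -21272*(-1/38781) = 21272/38781 ≈ 0.54852)
X(j) = 14 - j (X(j) = 1*(14 - j) = 14 - j)
1/((L + F(X(N)))*w(-61)) = 1/((21272/38781 + (14 - 1*(-16))²)*(-61)) = -1/61/(21272/38781 + (14 + 16)²) = -1/61/(21272/38781 + 30²) = -1/61/(21272/38781 + 900) = -1/61/(34924172/38781) = (38781/34924172)*(-1/61) = -38781/2130374492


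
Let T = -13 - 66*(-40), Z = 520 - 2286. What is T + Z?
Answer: 861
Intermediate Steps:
Z = -1766
T = 2627 (T = -13 + 2640 = 2627)
T + Z = 2627 - 1766 = 861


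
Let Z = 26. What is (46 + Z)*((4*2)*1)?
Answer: 576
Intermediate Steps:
(46 + Z)*((4*2)*1) = (46 + 26)*((4*2)*1) = 72*(8*1) = 72*8 = 576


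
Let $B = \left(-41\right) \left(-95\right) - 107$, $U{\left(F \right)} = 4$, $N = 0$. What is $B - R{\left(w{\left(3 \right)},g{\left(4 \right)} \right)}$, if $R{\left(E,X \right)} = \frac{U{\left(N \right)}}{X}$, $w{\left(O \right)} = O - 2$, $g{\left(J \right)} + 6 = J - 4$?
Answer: $\frac{11366}{3} \approx 3788.7$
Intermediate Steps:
$g{\left(J \right)} = -10 + J$ ($g{\left(J \right)} = -6 + \left(J - 4\right) = -6 + \left(-4 + J\right) = -10 + J$)
$w{\left(O \right)} = -2 + O$
$B = 3788$ ($B = 3895 - 107 = 3788$)
$R{\left(E,X \right)} = \frac{4}{X}$ ($R{\left(E,X \right)} = \frac{1}{X} 4 = \frac{4}{X}$)
$B - R{\left(w{\left(3 \right)},g{\left(4 \right)} \right)} = 3788 - \frac{4}{-10 + 4} = 3788 - \frac{4}{-6} = 3788 - 4 \left(- \frac{1}{6}\right) = 3788 - - \frac{2}{3} = 3788 + \frac{2}{3} = \frac{11366}{3}$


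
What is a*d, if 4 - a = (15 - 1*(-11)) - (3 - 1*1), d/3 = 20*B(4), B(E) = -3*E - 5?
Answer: 20400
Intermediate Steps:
B(E) = -5 - 3*E
d = -1020 (d = 3*(20*(-5 - 3*4)) = 3*(20*(-5 - 12)) = 3*(20*(-17)) = 3*(-340) = -1020)
a = -20 (a = 4 - ((15 - 1*(-11)) - (3 - 1*1)) = 4 - ((15 + 11) - (3 - 1)) = 4 - (26 - 1*2) = 4 - (26 - 2) = 4 - 1*24 = 4 - 24 = -20)
a*d = -20*(-1020) = 20400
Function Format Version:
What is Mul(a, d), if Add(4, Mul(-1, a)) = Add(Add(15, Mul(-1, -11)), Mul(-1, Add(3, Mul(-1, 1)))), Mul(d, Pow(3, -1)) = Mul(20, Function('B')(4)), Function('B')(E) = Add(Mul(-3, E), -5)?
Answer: 20400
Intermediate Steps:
Function('B')(E) = Add(-5, Mul(-3, E))
d = -1020 (d = Mul(3, Mul(20, Add(-5, Mul(-3, 4)))) = Mul(3, Mul(20, Add(-5, -12))) = Mul(3, Mul(20, -17)) = Mul(3, -340) = -1020)
a = -20 (a = Add(4, Mul(-1, Add(Add(15, Mul(-1, -11)), Mul(-1, Add(3, Mul(-1, 1)))))) = Add(4, Mul(-1, Add(Add(15, 11), Mul(-1, Add(3, -1))))) = Add(4, Mul(-1, Add(26, Mul(-1, 2)))) = Add(4, Mul(-1, Add(26, -2))) = Add(4, Mul(-1, 24)) = Add(4, -24) = -20)
Mul(a, d) = Mul(-20, -1020) = 20400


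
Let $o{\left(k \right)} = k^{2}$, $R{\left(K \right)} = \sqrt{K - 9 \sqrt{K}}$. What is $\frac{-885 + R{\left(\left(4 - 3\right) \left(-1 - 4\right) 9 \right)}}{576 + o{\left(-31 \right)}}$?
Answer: $- \frac{885}{1537} + \frac{3 \sqrt{-5 - 3 i \sqrt{5}}}{1537} \approx -0.57327 - 0.005046 i$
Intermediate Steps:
$\frac{-885 + R{\left(\left(4 - 3\right) \left(-1 - 4\right) 9 \right)}}{576 + o{\left(-31 \right)}} = \frac{-885 + \sqrt{\left(4 - 3\right) \left(-1 - 4\right) 9 - 9 \sqrt{\left(4 - 3\right) \left(-1 - 4\right) 9}}}{576 + \left(-31\right)^{2}} = \frac{-885 + \sqrt{1 \left(-5\right) 9 - 9 \sqrt{1 \left(-5\right) 9}}}{576 + 961} = \frac{-885 + \sqrt{\left(-5\right) 9 - 9 \sqrt{\left(-5\right) 9}}}{1537} = \left(-885 + \sqrt{-45 - 9 \sqrt{-45}}\right) \frac{1}{1537} = \left(-885 + \sqrt{-45 - 9 \cdot 3 i \sqrt{5}}\right) \frac{1}{1537} = \left(-885 + \sqrt{-45 - 27 i \sqrt{5}}\right) \frac{1}{1537} = - \frac{885}{1537} + \frac{\sqrt{-45 - 27 i \sqrt{5}}}{1537}$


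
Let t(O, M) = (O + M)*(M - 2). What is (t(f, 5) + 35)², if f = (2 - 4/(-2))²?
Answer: 9604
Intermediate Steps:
f = 16 (f = (2 - 4*(-½))² = (2 + 2)² = 4² = 16)
t(O, M) = (-2 + M)*(M + O) (t(O, M) = (M + O)*(-2 + M) = (-2 + M)*(M + O))
(t(f, 5) + 35)² = ((5² - 2*5 - 2*16 + 5*16) + 35)² = ((25 - 10 - 32 + 80) + 35)² = (63 + 35)² = 98² = 9604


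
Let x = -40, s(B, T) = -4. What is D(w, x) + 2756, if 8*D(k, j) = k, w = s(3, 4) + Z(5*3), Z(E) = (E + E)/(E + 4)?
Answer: 209433/76 ≈ 2755.7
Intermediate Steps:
Z(E) = 2*E/(4 + E) (Z(E) = (2*E)/(4 + E) = 2*E/(4 + E))
w = -46/19 (w = -4 + 2*(5*3)/(4 + 5*3) = -4 + 2*15/(4 + 15) = -4 + 2*15/19 = -4 + 2*15*(1/19) = -4 + 30/19 = -46/19 ≈ -2.4211)
D(k, j) = k/8
D(w, x) + 2756 = (1/8)*(-46/19) + 2756 = -23/76 + 2756 = 209433/76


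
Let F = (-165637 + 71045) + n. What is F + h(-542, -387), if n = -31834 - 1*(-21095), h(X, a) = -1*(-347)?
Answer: -104984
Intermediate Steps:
h(X, a) = 347
n = -10739 (n = -31834 + 21095 = -10739)
F = -105331 (F = (-165637 + 71045) - 10739 = -94592 - 10739 = -105331)
F + h(-542, -387) = -105331 + 347 = -104984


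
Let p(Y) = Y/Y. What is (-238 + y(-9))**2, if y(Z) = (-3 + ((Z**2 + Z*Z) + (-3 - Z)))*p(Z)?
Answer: 5329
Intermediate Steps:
p(Y) = 1
y(Z) = -6 - Z + 2*Z**2 (y(Z) = (-3 + ((Z**2 + Z*Z) + (-3 - Z)))*1 = (-3 + ((Z**2 + Z**2) + (-3 - Z)))*1 = (-3 + (2*Z**2 + (-3 - Z)))*1 = (-3 + (-3 - Z + 2*Z**2))*1 = (-6 - Z + 2*Z**2)*1 = -6 - Z + 2*Z**2)
(-238 + y(-9))**2 = (-238 + (-6 - 1*(-9) + 2*(-9)**2))**2 = (-238 + (-6 + 9 + 2*81))**2 = (-238 + (-6 + 9 + 162))**2 = (-238 + 165)**2 = (-73)**2 = 5329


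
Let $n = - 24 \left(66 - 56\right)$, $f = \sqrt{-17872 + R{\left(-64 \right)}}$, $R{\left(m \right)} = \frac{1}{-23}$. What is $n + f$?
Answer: $-240 + \frac{3 i \sqrt{1050479}}{23} \approx -240.0 + 133.69 i$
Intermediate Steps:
$R{\left(m \right)} = - \frac{1}{23}$
$f = \frac{3 i \sqrt{1050479}}{23}$ ($f = \sqrt{-17872 - \frac{1}{23}} = \sqrt{- \frac{411057}{23}} = \frac{3 i \sqrt{1050479}}{23} \approx 133.69 i$)
$n = -240$ ($n = \left(-24\right) 10 = -240$)
$n + f = -240 + \frac{3 i \sqrt{1050479}}{23}$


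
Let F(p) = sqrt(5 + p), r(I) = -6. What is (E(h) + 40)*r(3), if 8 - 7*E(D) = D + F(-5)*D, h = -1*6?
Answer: -252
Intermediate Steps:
h = -6
E(D) = 8/7 - D/7 (E(D) = 8/7 - (D + sqrt(5 - 5)*D)/7 = 8/7 - (D + sqrt(0)*D)/7 = 8/7 - (D + 0*D)/7 = 8/7 - (D + 0)/7 = 8/7 - D/7)
(E(h) + 40)*r(3) = ((8/7 - 1/7*(-6)) + 40)*(-6) = ((8/7 + 6/7) + 40)*(-6) = (2 + 40)*(-6) = 42*(-6) = -252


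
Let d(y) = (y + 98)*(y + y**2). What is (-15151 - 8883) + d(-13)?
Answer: -10774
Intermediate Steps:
d(y) = (98 + y)*(y + y**2)
(-15151 - 8883) + d(-13) = (-15151 - 8883) - 13*(98 + (-13)**2 + 99*(-13)) = -24034 - 13*(98 + 169 - 1287) = -24034 - 13*(-1020) = -24034 + 13260 = -10774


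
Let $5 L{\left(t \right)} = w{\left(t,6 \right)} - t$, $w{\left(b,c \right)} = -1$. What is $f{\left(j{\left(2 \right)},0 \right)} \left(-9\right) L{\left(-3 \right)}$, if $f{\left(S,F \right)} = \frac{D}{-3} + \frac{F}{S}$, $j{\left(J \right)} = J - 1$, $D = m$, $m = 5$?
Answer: $6$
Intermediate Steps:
$D = 5$
$j{\left(J \right)} = -1 + J$
$f{\left(S,F \right)} = - \frac{5}{3} + \frac{F}{S}$ ($f{\left(S,F \right)} = \frac{5}{-3} + \frac{F}{S} = 5 \left(- \frac{1}{3}\right) + \frac{F}{S} = - \frac{5}{3} + \frac{F}{S}$)
$L{\left(t \right)} = - \frac{1}{5} - \frac{t}{5}$ ($L{\left(t \right)} = \frac{-1 - t}{5} = - \frac{1}{5} - \frac{t}{5}$)
$f{\left(j{\left(2 \right)},0 \right)} \left(-9\right) L{\left(-3 \right)} = \left(- \frac{5}{3} + \frac{0}{-1 + 2}\right) \left(-9\right) \left(- \frac{1}{5} - - \frac{3}{5}\right) = \left(- \frac{5}{3} + \frac{0}{1}\right) \left(-9\right) \left(- \frac{1}{5} + \frac{3}{5}\right) = \left(- \frac{5}{3} + 0 \cdot 1\right) \left(-9\right) \frac{2}{5} = \left(- \frac{5}{3} + 0\right) \left(-9\right) \frac{2}{5} = \left(- \frac{5}{3}\right) \left(-9\right) \frac{2}{5} = 15 \cdot \frac{2}{5} = 6$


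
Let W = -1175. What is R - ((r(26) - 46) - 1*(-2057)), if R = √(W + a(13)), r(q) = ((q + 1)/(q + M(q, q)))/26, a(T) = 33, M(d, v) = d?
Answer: -2718899/1352 + I*√1142 ≈ -2011.0 + 33.794*I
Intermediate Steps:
r(q) = (1 + q)/(52*q) (r(q) = ((q + 1)/(q + q))/26 = ((1 + q)/((2*q)))*(1/26) = ((1 + q)*(1/(2*q)))*(1/26) = ((1 + q)/(2*q))*(1/26) = (1 + q)/(52*q))
R = I*√1142 (R = √(-1175 + 33) = √(-1142) = I*√1142 ≈ 33.794*I)
R - ((r(26) - 46) - 1*(-2057)) = I*√1142 - (((1/52)*(1 + 26)/26 - 46) - 1*(-2057)) = I*√1142 - (((1/52)*(1/26)*27 - 46) + 2057) = I*√1142 - ((27/1352 - 46) + 2057) = I*√1142 - (-62165/1352 + 2057) = I*√1142 - 1*2718899/1352 = I*√1142 - 2718899/1352 = -2718899/1352 + I*√1142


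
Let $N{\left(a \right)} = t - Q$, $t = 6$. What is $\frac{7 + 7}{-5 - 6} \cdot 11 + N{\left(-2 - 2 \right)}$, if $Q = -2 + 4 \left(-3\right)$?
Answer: $6$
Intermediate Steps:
$Q = -14$ ($Q = -2 - 12 = -14$)
$N{\left(a \right)} = 20$ ($N{\left(a \right)} = 6 - -14 = 6 + 14 = 20$)
$\frac{7 + 7}{-5 - 6} \cdot 11 + N{\left(-2 - 2 \right)} = \frac{7 + 7}{-5 - 6} \cdot 11 + 20 = \frac{14}{-11} \cdot 11 + 20 = 14 \left(- \frac{1}{11}\right) 11 + 20 = \left(- \frac{14}{11}\right) 11 + 20 = -14 + 20 = 6$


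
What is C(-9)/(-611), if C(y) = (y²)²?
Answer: -6561/611 ≈ -10.738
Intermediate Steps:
C(y) = y⁴
C(-9)/(-611) = (-9)⁴/(-611) = 6561*(-1/611) = -6561/611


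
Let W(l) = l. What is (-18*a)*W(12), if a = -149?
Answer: 32184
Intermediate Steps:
(-18*a)*W(12) = -18*(-149)*12 = 2682*12 = 32184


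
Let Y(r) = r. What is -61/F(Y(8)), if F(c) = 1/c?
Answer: -488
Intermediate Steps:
-61/F(Y(8)) = -61/(1/8) = -61/⅛ = -61*8 = -488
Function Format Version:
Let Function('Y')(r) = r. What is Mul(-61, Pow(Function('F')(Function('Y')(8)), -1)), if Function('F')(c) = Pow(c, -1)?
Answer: -488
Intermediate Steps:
Mul(-61, Pow(Function('F')(Function('Y')(8)), -1)) = Mul(-61, Pow(Pow(8, -1), -1)) = Mul(-61, Pow(Rational(1, 8), -1)) = Mul(-61, 8) = -488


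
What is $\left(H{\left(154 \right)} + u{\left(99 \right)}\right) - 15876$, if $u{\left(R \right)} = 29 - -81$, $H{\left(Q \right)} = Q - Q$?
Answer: $-15766$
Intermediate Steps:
$H{\left(Q \right)} = 0$
$u{\left(R \right)} = 110$ ($u{\left(R \right)} = 29 + 81 = 110$)
$\left(H{\left(154 \right)} + u{\left(99 \right)}\right) - 15876 = \left(0 + 110\right) - 15876 = 110 - 15876 = -15766$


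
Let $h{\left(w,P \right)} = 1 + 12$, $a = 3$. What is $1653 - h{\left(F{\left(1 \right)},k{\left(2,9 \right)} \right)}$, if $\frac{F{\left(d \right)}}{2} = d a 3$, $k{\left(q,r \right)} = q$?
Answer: $1640$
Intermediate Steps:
$F{\left(d \right)} = 18 d$ ($F{\left(d \right)} = 2 d 3 \cdot 3 = 2 \cdot 3 d 3 = 2 \cdot 9 d = 18 d$)
$h{\left(w,P \right)} = 13$
$1653 - h{\left(F{\left(1 \right)},k{\left(2,9 \right)} \right)} = 1653 - 13 = 1640$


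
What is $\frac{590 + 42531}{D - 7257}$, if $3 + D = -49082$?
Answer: $- \frac{3317}{4334} \approx -0.76534$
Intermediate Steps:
$D = -49085$ ($D = -3 - 49082 = -49085$)
$\frac{590 + 42531}{D - 7257} = \frac{590 + 42531}{-49085 - 7257} = \frac{43121}{-56342} = 43121 \left(- \frac{1}{56342}\right) = - \frac{3317}{4334}$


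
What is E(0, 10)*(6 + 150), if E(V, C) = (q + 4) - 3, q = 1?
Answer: 312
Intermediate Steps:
E(V, C) = 2 (E(V, C) = (1 + 4) - 3 = 5 - 3 = 2)
E(0, 10)*(6 + 150) = 2*(6 + 150) = 2*156 = 312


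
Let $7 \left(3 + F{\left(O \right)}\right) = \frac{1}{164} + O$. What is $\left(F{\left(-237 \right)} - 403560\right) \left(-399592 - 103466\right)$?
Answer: $\frac{116540728083039}{574} \approx 2.0303 \cdot 10^{11}$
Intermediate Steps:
$F{\left(O \right)} = - \frac{3443}{1148} + \frac{O}{7}$ ($F{\left(O \right)} = -3 + \frac{\frac{1}{164} + O}{7} = -3 + \left(\frac{1}{1148} + \frac{O}{7}\right) = - \frac{3443}{1148} + \frac{O}{7}$)
$\left(F{\left(-237 \right)} - 403560\right) \left(-399592 - 103466\right) = \left(\left(- \frac{3443}{1148} + \frac{1}{7} \left(-237\right)\right) - 403560\right) \left(-399592 - 103466\right) = \left(\left(- \frac{3443}{1148} - \frac{237}{7}\right) - 403560\right) \left(-503058\right) = \left(- \frac{42311}{1148} - 403560\right) \left(-503058\right) = \left(- \frac{463329191}{1148}\right) \left(-503058\right) = \frac{116540728083039}{574}$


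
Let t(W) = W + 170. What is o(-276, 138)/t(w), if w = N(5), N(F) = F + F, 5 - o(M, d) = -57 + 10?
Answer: 13/45 ≈ 0.28889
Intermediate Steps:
o(M, d) = 52 (o(M, d) = 5 - (-57 + 10) = 5 - 1*(-47) = 5 + 47 = 52)
N(F) = 2*F
w = 10 (w = 2*5 = 10)
t(W) = 170 + W
o(-276, 138)/t(w) = 52/(170 + 10) = 52/180 = 52*(1/180) = 13/45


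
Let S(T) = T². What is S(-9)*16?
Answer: 1296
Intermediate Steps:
S(-9)*16 = (-9)²*16 = 81*16 = 1296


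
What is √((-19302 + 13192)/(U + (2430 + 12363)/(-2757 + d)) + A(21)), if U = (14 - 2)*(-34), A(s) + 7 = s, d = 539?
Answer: √15980988506/23583 ≈ 5.3605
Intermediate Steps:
A(s) = -7 + s
U = -408 (U = 12*(-34) = -408)
√((-19302 + 13192)/(U + (2430 + 12363)/(-2757 + d)) + A(21)) = √((-19302 + 13192)/(-408 + (2430 + 12363)/(-2757 + 539)) + (-7 + 21)) = √(-6110/(-408 + 14793/(-2218)) + 14) = √(-6110/(-408 + 14793*(-1/2218)) + 14) = √(-6110/(-408 - 14793/2218) + 14) = √(-6110/(-919737/2218) + 14) = √(-6110*(-2218/919737) + 14) = √(1042460/70749 + 14) = √(2032946/70749) = √15980988506/23583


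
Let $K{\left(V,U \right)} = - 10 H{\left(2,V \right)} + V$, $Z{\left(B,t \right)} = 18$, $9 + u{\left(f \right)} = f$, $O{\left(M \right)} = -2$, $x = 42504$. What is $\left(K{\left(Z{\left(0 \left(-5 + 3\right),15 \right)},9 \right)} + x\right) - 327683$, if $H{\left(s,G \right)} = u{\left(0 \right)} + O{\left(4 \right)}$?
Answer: $-285051$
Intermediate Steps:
$u{\left(f \right)} = -9 + f$
$H{\left(s,G \right)} = -11$ ($H{\left(s,G \right)} = \left(-9 + 0\right) - 2 = -9 - 2 = -11$)
$K{\left(V,U \right)} = 110 + V$ ($K{\left(V,U \right)} = \left(-10\right) \left(-11\right) + V = 110 + V$)
$\left(K{\left(Z{\left(0 \left(-5 + 3\right),15 \right)},9 \right)} + x\right) - 327683 = \left(\left(110 + 18\right) + 42504\right) - 327683 = \left(128 + 42504\right) - 327683 = 42632 - 327683 = -285051$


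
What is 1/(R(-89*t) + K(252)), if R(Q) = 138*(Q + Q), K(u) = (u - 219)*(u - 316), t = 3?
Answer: -1/75804 ≈ -1.3192e-5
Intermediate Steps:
K(u) = (-316 + u)*(-219 + u) (K(u) = (-219 + u)*(-316 + u) = (-316 + u)*(-219 + u))
R(Q) = 276*Q (R(Q) = 138*(2*Q) = 276*Q)
1/(R(-89*t) + K(252)) = 1/(276*(-89*3) + (69204 + 252² - 535*252)) = 1/(276*(-267) + (69204 + 63504 - 134820)) = 1/(-73692 - 2112) = 1/(-75804) = -1/75804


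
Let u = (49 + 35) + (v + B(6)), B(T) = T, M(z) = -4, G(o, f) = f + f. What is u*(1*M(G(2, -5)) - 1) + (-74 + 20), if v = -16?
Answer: -424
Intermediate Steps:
G(o, f) = 2*f
u = 74 (u = (49 + 35) + (-16 + 6) = 84 - 10 = 74)
u*(1*M(G(2, -5)) - 1) + (-74 + 20) = 74*(1*(-4) - 1) + (-74 + 20) = 74*(-4 - 1) - 54 = 74*(-5) - 54 = -370 - 54 = -424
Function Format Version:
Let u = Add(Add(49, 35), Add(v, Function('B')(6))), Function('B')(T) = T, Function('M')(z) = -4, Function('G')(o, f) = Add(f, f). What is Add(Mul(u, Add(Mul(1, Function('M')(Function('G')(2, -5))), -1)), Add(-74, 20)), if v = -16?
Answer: -424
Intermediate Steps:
Function('G')(o, f) = Mul(2, f)
u = 74 (u = Add(Add(49, 35), Add(-16, 6)) = Add(84, -10) = 74)
Add(Mul(u, Add(Mul(1, Function('M')(Function('G')(2, -5))), -1)), Add(-74, 20)) = Add(Mul(74, Add(Mul(1, -4), -1)), Add(-74, 20)) = Add(Mul(74, Add(-4, -1)), -54) = Add(Mul(74, -5), -54) = Add(-370, -54) = -424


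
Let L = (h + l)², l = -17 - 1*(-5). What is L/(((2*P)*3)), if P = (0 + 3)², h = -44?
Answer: 1568/27 ≈ 58.074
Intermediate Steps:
P = 9 (P = 3² = 9)
l = -12 (l = -17 + 5 = -12)
L = 3136 (L = (-44 - 12)² = (-56)² = 3136)
L/(((2*P)*3)) = 3136/(((2*9)*3)) = 3136/((18*3)) = 3136/54 = 3136*(1/54) = 1568/27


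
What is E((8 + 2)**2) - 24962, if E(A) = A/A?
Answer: -24961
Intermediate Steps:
E(A) = 1
E((8 + 2)**2) - 24962 = 1 - 24962 = -24961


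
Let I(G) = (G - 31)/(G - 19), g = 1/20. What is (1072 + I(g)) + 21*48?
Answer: 788939/379 ≈ 2081.6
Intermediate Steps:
g = 1/20 ≈ 0.050000
I(G) = (-31 + G)/(-19 + G)
(1072 + I(g)) + 21*48 = (1072 + (-31 + 1/20)/(-19 + 1/20)) + 21*48 = (1072 - 619/20/(-379/20)) + 1008 = (1072 - 20/379*(-619/20)) + 1008 = (1072 + 619/379) + 1008 = 406907/379 + 1008 = 788939/379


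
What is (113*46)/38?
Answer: 2599/19 ≈ 136.79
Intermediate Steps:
(113*46)/38 = 5198*(1/38) = 2599/19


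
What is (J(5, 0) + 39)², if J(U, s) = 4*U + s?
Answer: 3481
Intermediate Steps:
J(U, s) = s + 4*U
(J(5, 0) + 39)² = ((0 + 4*5) + 39)² = ((0 + 20) + 39)² = (20 + 39)² = 59² = 3481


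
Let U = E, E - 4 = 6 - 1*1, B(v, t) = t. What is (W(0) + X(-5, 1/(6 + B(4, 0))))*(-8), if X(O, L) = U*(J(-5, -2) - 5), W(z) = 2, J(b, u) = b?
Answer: 704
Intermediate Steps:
E = 9 (E = 4 + (6 - 1*1) = 4 + (6 - 1) = 4 + 5 = 9)
U = 9
X(O, L) = -90 (X(O, L) = 9*(-5 - 5) = 9*(-10) = -90)
(W(0) + X(-5, 1/(6 + B(4, 0))))*(-8) = (2 - 90)*(-8) = -88*(-8) = 704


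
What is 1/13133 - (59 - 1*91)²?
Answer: -13448191/13133 ≈ -1024.0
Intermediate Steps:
1/13133 - (59 - 1*91)² = 1/13133 - (59 - 91)² = 1/13133 - 1*(-32)² = 1/13133 - 1*1024 = 1/13133 - 1024 = -13448191/13133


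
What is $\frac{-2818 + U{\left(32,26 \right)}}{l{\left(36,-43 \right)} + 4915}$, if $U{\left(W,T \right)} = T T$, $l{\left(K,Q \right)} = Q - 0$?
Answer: $- \frac{51}{116} \approx -0.43966$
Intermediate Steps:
$l{\left(K,Q \right)} = Q$ ($l{\left(K,Q \right)} = Q + 0 = Q$)
$U{\left(W,T \right)} = T^{2}$
$\frac{-2818 + U{\left(32,26 \right)}}{l{\left(36,-43 \right)} + 4915} = \frac{-2818 + 26^{2}}{-43 + 4915} = \frac{-2818 + 676}{4872} = \left(-2142\right) \frac{1}{4872} = - \frac{51}{116}$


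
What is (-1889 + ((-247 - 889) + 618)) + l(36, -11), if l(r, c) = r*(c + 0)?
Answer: -2803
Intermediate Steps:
l(r, c) = c*r (l(r, c) = r*c = c*r)
(-1889 + ((-247 - 889) + 618)) + l(36, -11) = (-1889 + ((-247 - 889) + 618)) - 11*36 = (-1889 + (-1136 + 618)) - 396 = (-1889 - 518) - 396 = -2407 - 396 = -2803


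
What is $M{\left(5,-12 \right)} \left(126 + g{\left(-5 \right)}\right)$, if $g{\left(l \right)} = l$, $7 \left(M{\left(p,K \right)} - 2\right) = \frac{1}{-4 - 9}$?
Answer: $\frac{21901}{91} \approx 240.67$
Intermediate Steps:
$M{\left(p,K \right)} = \frac{181}{91}$ ($M{\left(p,K \right)} = 2 + \frac{1}{7 \left(-4 - 9\right)} = 2 + \frac{1}{7 \left(-13\right)} = 2 + \frac{1}{7} \left(- \frac{1}{13}\right) = 2 - \frac{1}{91} = \frac{181}{91}$)
$M{\left(5,-12 \right)} \left(126 + g{\left(-5 \right)}\right) = \frac{181 \left(126 - 5\right)}{91} = \frac{181}{91} \cdot 121 = \frac{21901}{91}$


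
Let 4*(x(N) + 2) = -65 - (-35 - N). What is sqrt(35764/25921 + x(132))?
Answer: sqrt(2579630)/322 ≈ 4.9880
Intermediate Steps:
x(N) = -19/2 + N/4 (x(N) = -2 + (-65 - (-35 - N))/4 = -2 + (-65 + (35 + N))/4 = -2 + (-30 + N)/4 = -2 + (-15/2 + N/4) = -19/2 + N/4)
sqrt(35764/25921 + x(132)) = sqrt(35764/25921 + (-19/2 + (1/4)*132)) = sqrt(35764*(1/25921) + (-19/2 + 33)) = sqrt(35764/25921 + 47/2) = sqrt(1289815/51842) = sqrt(2579630)/322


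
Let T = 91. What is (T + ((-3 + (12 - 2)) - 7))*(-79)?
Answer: -7189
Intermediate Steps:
(T + ((-3 + (12 - 2)) - 7))*(-79) = (91 + ((-3 + (12 - 2)) - 7))*(-79) = (91 + ((-3 + 10) - 7))*(-79) = (91 + (7 - 7))*(-79) = (91 + 0)*(-79) = 91*(-79) = -7189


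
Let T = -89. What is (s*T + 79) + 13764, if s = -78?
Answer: 20785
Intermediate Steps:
(s*T + 79) + 13764 = (-78*(-89) + 79) + 13764 = (6942 + 79) + 13764 = 7021 + 13764 = 20785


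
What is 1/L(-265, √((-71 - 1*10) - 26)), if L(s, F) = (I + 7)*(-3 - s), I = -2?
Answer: 1/1310 ≈ 0.00076336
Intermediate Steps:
L(s, F) = -15 - 5*s (L(s, F) = (-2 + 7)*(-3 - s) = 5*(-3 - s) = -15 - 5*s)
1/L(-265, √((-71 - 1*10) - 26)) = 1/(-15 - 5*(-265)) = 1/(-15 + 1325) = 1/1310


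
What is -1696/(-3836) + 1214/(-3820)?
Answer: 227727/1831690 ≈ 0.12433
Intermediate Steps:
-1696/(-3836) + 1214/(-3820) = -1696*(-1/3836) + 1214*(-1/3820) = 424/959 - 607/1910 = 227727/1831690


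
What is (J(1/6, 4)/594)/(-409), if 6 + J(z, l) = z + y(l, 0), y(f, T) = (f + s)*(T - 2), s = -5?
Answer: 23/1457676 ≈ 1.5779e-5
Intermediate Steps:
y(f, T) = (-5 + f)*(-2 + T) (y(f, T) = (f - 5)*(T - 2) = (-5 + f)*(-2 + T))
J(z, l) = 4 + z - 2*l (J(z, l) = -6 + (z + (10 - 5*0 - 2*l + 0*l)) = -6 + (z + (10 + 0 - 2*l + 0)) = -6 + (z + (10 - 2*l)) = -6 + (10 + z - 2*l) = 4 + z - 2*l)
(J(1/6, 4)/594)/(-409) = ((4 + 1/6 - 2*4)/594)/(-409) = ((4 + ⅙ - 8)*(1/594))*(-1/409) = -23/6*1/594*(-1/409) = -23/3564*(-1/409) = 23/1457676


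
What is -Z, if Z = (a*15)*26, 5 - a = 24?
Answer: 7410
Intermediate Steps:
a = -19 (a = 5 - 1*24 = 5 - 24 = -19)
Z = -7410 (Z = -19*15*26 = -285*26 = -7410)
-Z = -1*(-7410) = 7410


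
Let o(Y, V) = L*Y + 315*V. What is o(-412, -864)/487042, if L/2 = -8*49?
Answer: 25424/243521 ≈ 0.10440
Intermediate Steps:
L = -784 (L = 2*(-8*49) = 2*(-392) = -784)
o(Y, V) = -784*Y + 315*V
o(-412, -864)/487042 = (-784*(-412) + 315*(-864))/487042 = (323008 - 272160)*(1/487042) = 50848*(1/487042) = 25424/243521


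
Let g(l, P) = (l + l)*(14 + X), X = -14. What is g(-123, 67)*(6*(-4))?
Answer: 0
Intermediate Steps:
g(l, P) = 0 (g(l, P) = (l + l)*(14 - 14) = (2*l)*0 = 0)
g(-123, 67)*(6*(-4)) = 0*(6*(-4)) = 0*(-24) = 0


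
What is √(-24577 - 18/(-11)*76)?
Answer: I*√2958769/11 ≈ 156.37*I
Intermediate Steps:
√(-24577 - 18/(-11)*76) = √(-24577 - 18*(-1/11)*76) = √(-24577 + (18/11)*76) = √(-24577 + 1368/11) = √(-268979/11) = I*√2958769/11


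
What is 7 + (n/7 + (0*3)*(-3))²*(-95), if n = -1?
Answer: 248/49 ≈ 5.0612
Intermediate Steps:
7 + (n/7 + (0*3)*(-3))²*(-95) = 7 + (-1/7 + (0*3)*(-3))²*(-95) = 7 + (-1*⅐ + 0*(-3))²*(-95) = 7 + (-⅐ + 0)²*(-95) = 7 + (-⅐)²*(-95) = 7 + (1/49)*(-95) = 7 - 95/49 = 248/49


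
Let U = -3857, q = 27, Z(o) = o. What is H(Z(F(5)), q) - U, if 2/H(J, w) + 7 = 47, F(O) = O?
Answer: 77141/20 ≈ 3857.1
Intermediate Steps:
H(J, w) = 1/20 (H(J, w) = 2/(-7 + 47) = 2/40 = 2*(1/40) = 1/20)
H(Z(F(5)), q) - U = 1/20 - 1*(-3857) = 1/20 + 3857 = 77141/20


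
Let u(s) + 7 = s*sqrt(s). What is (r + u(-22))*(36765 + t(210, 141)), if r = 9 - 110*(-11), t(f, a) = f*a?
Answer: 80446500 - 1460250*I*sqrt(22) ≈ 8.0446e+7 - 6.8492e+6*I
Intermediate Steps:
u(s) = -7 + s**(3/2) (u(s) = -7 + s*sqrt(s) = -7 + s**(3/2))
t(f, a) = a*f
r = 1219 (r = 9 + 1210 = 1219)
(r + u(-22))*(36765 + t(210, 141)) = (1219 + (-7 + (-22)**(3/2)))*(36765 + 141*210) = (1219 + (-7 - 22*I*sqrt(22)))*(36765 + 29610) = (1212 - 22*I*sqrt(22))*66375 = 80446500 - 1460250*I*sqrt(22)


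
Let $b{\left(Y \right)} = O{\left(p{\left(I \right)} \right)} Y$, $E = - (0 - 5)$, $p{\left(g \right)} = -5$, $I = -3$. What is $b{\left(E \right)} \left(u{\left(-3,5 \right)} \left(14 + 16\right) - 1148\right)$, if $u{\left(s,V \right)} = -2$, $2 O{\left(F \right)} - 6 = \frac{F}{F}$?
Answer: $-21140$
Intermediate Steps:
$O{\left(F \right)} = \frac{7}{2}$ ($O{\left(F \right)} = 3 + \frac{F \frac{1}{F}}{2} = 3 + \frac{1}{2} \cdot 1 = 3 + \frac{1}{2} = \frac{7}{2}$)
$E = 5$ ($E = \left(-1\right) \left(-5\right) = 5$)
$b{\left(Y \right)} = \frac{7 Y}{2}$
$b{\left(E \right)} \left(u{\left(-3,5 \right)} \left(14 + 16\right) - 1148\right) = \frac{7}{2} \cdot 5 \left(- 2 \left(14 + 16\right) - 1148\right) = \frac{35 \left(\left(-2\right) 30 - 1148\right)}{2} = \frac{35 \left(-60 - 1148\right)}{2} = \frac{35}{2} \left(-1208\right) = -21140$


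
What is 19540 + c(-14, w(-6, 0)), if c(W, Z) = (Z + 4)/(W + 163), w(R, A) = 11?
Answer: 2911475/149 ≈ 19540.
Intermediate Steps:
c(W, Z) = (4 + Z)/(163 + W)
19540 + c(-14, w(-6, 0)) = 19540 + (4 + 11)/(163 - 14) = 19540 + 15/149 = 2911475/149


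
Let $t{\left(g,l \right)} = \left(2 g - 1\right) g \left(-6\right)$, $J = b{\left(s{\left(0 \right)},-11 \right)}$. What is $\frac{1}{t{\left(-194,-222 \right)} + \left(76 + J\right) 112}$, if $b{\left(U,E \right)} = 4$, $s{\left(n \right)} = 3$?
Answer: $- \frac{1}{443836} \approx -2.2531 \cdot 10^{-6}$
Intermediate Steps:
$J = 4$
$t{\left(g,l \right)} = - 6 g \left(-1 + 2 g\right)$ ($t{\left(g,l \right)} = \left(-1 + 2 g\right) g \left(-6\right) = g \left(-1 + 2 g\right) \left(-6\right) = - 6 g \left(-1 + 2 g\right)$)
$\frac{1}{t{\left(-194,-222 \right)} + \left(76 + J\right) 112} = \frac{1}{6 \left(-194\right) \left(1 - -388\right) + \left(76 + 4\right) 112} = \frac{1}{6 \left(-194\right) \left(1 + 388\right) + 80 \cdot 112} = \frac{1}{6 \left(-194\right) 389 + 8960} = \frac{1}{-452796 + 8960} = \frac{1}{-443836} = - \frac{1}{443836}$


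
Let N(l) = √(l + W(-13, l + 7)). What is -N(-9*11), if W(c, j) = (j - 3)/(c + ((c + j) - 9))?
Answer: -I*√1584706/127 ≈ -9.9122*I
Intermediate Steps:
W(c, j) = (-3 + j)/(-9 + j + 2*c) (W(c, j) = (-3 + j)/(c + (-9 + c + j)) = (-3 + j)/(-9 + j + 2*c))
N(l) = √(l + (4 + l)/(-28 + l)) (N(l) = √(l + (-3 + (l + 7))/(-9 + (l + 7) + 2*(-13))) = √(l + (-3 + (7 + l))/(-9 + (7 + l) - 26)) = √(l + (4 + l)/(-28 + l)))
-N(-9*11) = -√((4 - 9*11 + (-9*11)*(-28 - 9*11))/(-28 - 9*11)) = -√((4 - 99 - 99*(-28 - 99))/(-28 - 99)) = -√((4 - 99 - 99*(-127))/(-127)) = -√(-(4 - 99 + 12573)/127) = -√(-1/127*12478) = -√(-12478/127) = -I*√1584706/127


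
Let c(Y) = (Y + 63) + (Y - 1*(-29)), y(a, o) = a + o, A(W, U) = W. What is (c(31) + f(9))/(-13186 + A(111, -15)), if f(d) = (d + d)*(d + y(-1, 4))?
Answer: -74/2615 ≈ -0.028298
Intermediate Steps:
c(Y) = 92 + 2*Y (c(Y) = (63 + Y) + (Y + 29) = (63 + Y) + (29 + Y) = 92 + 2*Y)
f(d) = 2*d*(3 + d) (f(d) = (d + d)*(d + (-1 + 4)) = (2*d)*(d + 3) = (2*d)*(3 + d) = 2*d*(3 + d))
(c(31) + f(9))/(-13186 + A(111, -15)) = ((92 + 2*31) + 2*9*(3 + 9))/(-13186 + 111) = ((92 + 62) + 2*9*12)/(-13075) = (154 + 216)*(-1/13075) = 370*(-1/13075) = -74/2615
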